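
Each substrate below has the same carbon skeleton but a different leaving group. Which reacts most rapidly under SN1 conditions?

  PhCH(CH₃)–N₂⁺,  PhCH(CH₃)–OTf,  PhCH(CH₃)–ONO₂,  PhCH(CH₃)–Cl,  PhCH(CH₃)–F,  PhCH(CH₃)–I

PhCH(CH₃)–N₂⁺

The skeletons are identical, so relative rate is governed entirely by leaving-group ability.
Rank by basicity of the departing species: weakest base leaves most easily.
PhCH(CH₃)–N₂⁺ loses N₂: no meaningful conjugate acid; N₂ departs as an exceptionally stable neutral molecule
PhCH(CH₃)–OTf loses OTf⁻: pKₐ(CF₃SO₃H (triflic acid)) ≈ -14
PhCH(CH₃)–I loses I⁻: pKₐ(HI) ≈ -10
PhCH(CH₃)–Cl loses Cl⁻: pKₐ(HCl) ≈ -7
PhCH(CH₃)–ONO₂ loses NO₃⁻: pKₐ(HNO₃) ≈ -1.3
PhCH(CH₃)–F loses F⁻: pKₐ(HF) ≈ 3.2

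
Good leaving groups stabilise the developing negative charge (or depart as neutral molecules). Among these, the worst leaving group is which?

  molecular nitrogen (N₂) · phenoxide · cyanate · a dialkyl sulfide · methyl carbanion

methyl carbanion

A good leaving group is a weak base: the lower the pKₐ of its conjugate acid, the more readily it departs.
molecular nitrogen (N₂): no meaningful conjugate acid; N₂ departs as an exceptionally stable neutral molecule
a dialkyl sulfide: pKₐ(R'₂SH⁺) ≈ -7
cyanate: pKₐ(HOCN) ≈ 3.5
phenoxide: pKₐ(C₆H₅OH (phenol)) ≈ 10
methyl carbanion: pKₐ(CH₄) ≈ 48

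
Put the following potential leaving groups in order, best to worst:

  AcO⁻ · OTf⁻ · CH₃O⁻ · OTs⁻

OTf⁻: pKₐ(CF₃SO₃H (triflic acid)) ≈ -14 — charge spread over three oxygens and a CF₃ group; the premier leaving group in synthesis
OTs⁻: pKₐ(p-CH₃C₆H₄SO₃H (TsOH)) ≈ -2.8 — resonance-delocalised arenesulfonate
AcO⁻: pKₐ(CH₃COOH) ≈ 4.8
CH₃O⁻: pKₐ(CH₃OH) ≈ 15.5

OTf⁻ > OTs⁻ > AcO⁻ > CH₃O⁻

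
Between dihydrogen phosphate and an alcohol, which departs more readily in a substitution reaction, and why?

an alcohol is the better leaving group.
pKₐ(R'OH₂⁺) ≈ -2.4 versus pKₐ(H₃PO₄) ≈ 2.1: an alcohol is the much weaker base.
Neutral; leaves from a protonated ether (an oxonium ion, R–O(H)R'⁺).

an alcohol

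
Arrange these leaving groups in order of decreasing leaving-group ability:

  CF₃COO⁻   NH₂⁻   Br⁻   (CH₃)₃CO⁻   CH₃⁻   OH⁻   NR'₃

Br⁻ > CF₃COO⁻ > NR'₃ > OH⁻ > (CH₃)₃CO⁻ > NH₂⁻ > CH₃⁻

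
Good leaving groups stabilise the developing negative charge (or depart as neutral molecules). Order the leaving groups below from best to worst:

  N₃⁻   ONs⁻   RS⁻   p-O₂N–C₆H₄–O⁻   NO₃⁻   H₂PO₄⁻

ONs⁻ > NO₃⁻ > H₂PO₄⁻ > N₃⁻ > p-O₂N–C₆H₄–O⁻ > RS⁻

ONs⁻: pKₐ(p-O₂NC₆H₄SO₃H) ≈ -3.5 — p-nitro group further stabilises the sulfonate
NO₃⁻: pKₐ(HNO₃) ≈ -1.3
H₂PO₄⁻: pKₐ(H₃PO₄) ≈ 2.1 — moderate base; biological leaving group after further activation
N₃⁻: pKₐ(HN₃) ≈ 4.7 — linear, resonance-stabilised
p-O₂N–C₆H₄–O⁻: pKₐ(p-nitrophenol) ≈ 7.2 — nitro group delocalises the charge; the classic chromogenic LG
RS⁻: pKₐ(RSH (a thiol)) ≈ 10.5 — moderately basic; rarely leaves without activation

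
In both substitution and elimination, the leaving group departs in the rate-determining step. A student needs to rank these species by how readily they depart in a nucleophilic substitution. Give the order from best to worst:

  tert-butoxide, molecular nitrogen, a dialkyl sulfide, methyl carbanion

molecular nitrogen > a dialkyl sulfide > tert-butoxide > methyl carbanion

Leaving-group ability tracks the stability of the departed species; conjugate-acid pKₐ is the usual yardstick (lower pKₐ → better LG).
molecular nitrogen: no meaningful conjugate acid; N₂ departs as an exceptionally stable neutral molecule
a dialkyl sulfide: pKₐ(R'₂SH⁺) ≈ -7
tert-butoxide: pKₐ(t-BuOH) ≈ 18 — bulky, strongly basic alkoxide
methyl carbanion: pKₐ(CH₄) ≈ 48 — unstabilised carbanion; the worst conceivable leaving group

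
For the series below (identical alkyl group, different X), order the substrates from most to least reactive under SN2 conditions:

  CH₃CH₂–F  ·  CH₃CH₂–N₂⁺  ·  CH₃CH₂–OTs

Same R in every case — rank the leaving groups.
Rank by basicity of the departing species: weakest base leaves most easily.
CH₃CH₂–N₂⁺ loses N₂: no meaningful conjugate acid; N₂ departs as an exceptionally stable neutral molecule
CH₃CH₂–OTs loses OTs⁻: pKₐ(p-CH₃C₆H₄SO₃H (TsOH)) ≈ -2.8
CH₃CH₂–F loses F⁻: pKₐ(HF) ≈ 3.2

CH₃CH₂–N₂⁺ > CH₃CH₂–OTs > CH₃CH₂–F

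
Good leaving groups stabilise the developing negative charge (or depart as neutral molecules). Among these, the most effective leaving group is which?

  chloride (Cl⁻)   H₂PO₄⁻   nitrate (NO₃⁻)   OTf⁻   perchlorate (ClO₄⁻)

The more stable X⁻ (or X) is on its own — i.e. the weaker a base it is — the better a leaving group it makes.
OTf⁻: pKₐ(CF₃SO₃H (triflic acid)) ≈ -14
perchlorate (ClO₄⁻): pKₐ(HClO₄) ≈ -10
chloride (Cl⁻): pKₐ(HCl) ≈ -7
nitrate (NO₃⁻): pKₐ(HNO₃) ≈ -1.3
H₂PO₄⁻: pKₐ(H₃PO₄) ≈ 2.1

OTf⁻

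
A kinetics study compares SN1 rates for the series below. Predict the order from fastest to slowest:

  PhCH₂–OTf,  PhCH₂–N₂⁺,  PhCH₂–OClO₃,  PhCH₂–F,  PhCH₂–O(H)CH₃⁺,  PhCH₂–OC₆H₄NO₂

PhCH₂–N₂⁺ > PhCH₂–OTf > PhCH₂–OClO₃ > PhCH₂–O(H)CH₃⁺ > PhCH₂–F > PhCH₂–OC₆H₄NO₂

Same R in every case — rank the leaving groups.
Rank by basicity of the departing species: weakest base leaves most easily.
PhCH₂–N₂⁺ loses N₂: no meaningful conjugate acid; N₂ departs as an exceptionally stable neutral molecule
PhCH₂–OTf loses OTf⁻: pKₐ(CF₃SO₃H (triflic acid)) ≈ -14
PhCH₂–OClO₃ loses ClO₄⁻: pKₐ(HClO₄) ≈ -10
PhCH₂–O(H)CH₃⁺ loses R'OH: pKₐ(R'OH₂⁺) ≈ -2.4
PhCH₂–F loses F⁻: pKₐ(HF) ≈ 3.2
PhCH₂–OC₆H₄NO₂ loses p-O₂N–C₆H₄–O⁻: pKₐ(p-nitrophenol) ≈ 7.2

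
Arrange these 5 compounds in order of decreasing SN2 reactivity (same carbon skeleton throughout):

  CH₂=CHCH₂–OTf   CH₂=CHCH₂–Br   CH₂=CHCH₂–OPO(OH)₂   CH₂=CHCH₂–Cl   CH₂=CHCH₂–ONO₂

Same R in every case — rank the leaving groups.
The more stable X⁻ (or X) is on its own — i.e. the weaker a base it is — the better a leaving group it makes.
CH₂=CHCH₂–OTf loses OTf⁻: pKₐ(CF₃SO₃H (triflic acid)) ≈ -14
CH₂=CHCH₂–Br loses Br⁻: pKₐ(HBr) ≈ -9
CH₂=CHCH₂–Cl loses Cl⁻: pKₐ(HCl) ≈ -7
CH₂=CHCH₂–ONO₂ loses NO₃⁻: pKₐ(HNO₃) ≈ -1.3
CH₂=CHCH₂–OPO(OH)₂ loses H₂PO₄⁻: pKₐ(H₃PO₄) ≈ 2.1

CH₂=CHCH₂–OTf > CH₂=CHCH₂–Br > CH₂=CHCH₂–Cl > CH₂=CHCH₂–ONO₂ > CH₂=CHCH₂–OPO(OH)₂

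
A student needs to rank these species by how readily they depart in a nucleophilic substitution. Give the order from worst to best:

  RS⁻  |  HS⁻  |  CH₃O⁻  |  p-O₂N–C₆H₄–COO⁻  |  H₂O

CH₃O⁻ < RS⁻ < HS⁻ < p-O₂N–C₆H₄–COO⁻ < H₂O

H₂O: pKₐ(H₃O⁺) ≈ -1.7
p-O₂N–C₆H₄–COO⁻: pKₐ(p-nitrobenzoic acid) ≈ 3.4
HS⁻: pKₐ(H₂S) ≈ 7
RS⁻: pKₐ(RSH (a thiol)) ≈ 10.5
CH₃O⁻: pKₐ(CH₃OH) ≈ 15.5
Reversing gives the worst-to-best order requested.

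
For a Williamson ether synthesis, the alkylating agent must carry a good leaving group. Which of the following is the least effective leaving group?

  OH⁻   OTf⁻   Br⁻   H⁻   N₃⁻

H⁻

The more stable X⁻ (or X) is on its own — i.e. the weaker a base it is — the better a leaving group it makes.
OTf⁻: pKₐ(CF₃SO₃H (triflic acid)) ≈ -14
Br⁻: pKₐ(HBr) ≈ -9
N₃⁻: pKₐ(HN₃) ≈ 4.7
OH⁻: pKₐ(H₂O) ≈ 15.7
H⁻: pKₐ(H₂) ≈ 36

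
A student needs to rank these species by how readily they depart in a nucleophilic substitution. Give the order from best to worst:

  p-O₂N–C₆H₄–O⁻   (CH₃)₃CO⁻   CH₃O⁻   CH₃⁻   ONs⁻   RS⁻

Leaving-group ability tracks the stability of the departed species; conjugate-acid pKₐ is the usual yardstick (lower pKₐ → better LG).
ONs⁻: pKₐ(p-O₂NC₆H₄SO₃H) ≈ -3.5
p-O₂N–C₆H₄–O⁻: pKₐ(p-nitrophenol) ≈ 7.2
RS⁻: pKₐ(RSH (a thiol)) ≈ 10.5 — moderately basic; rarely leaves without activation
CH₃O⁻: pKₐ(CH₃OH) ≈ 15.5
(CH₃)₃CO⁻: pKₐ(t-BuOH) ≈ 18
CH₃⁻: pKₐ(CH₄) ≈ 48 — unstabilised carbanion; the worst conceivable leaving group

ONs⁻ > p-O₂N–C₆H₄–O⁻ > RS⁻ > CH₃O⁻ > (CH₃)₃CO⁻ > CH₃⁻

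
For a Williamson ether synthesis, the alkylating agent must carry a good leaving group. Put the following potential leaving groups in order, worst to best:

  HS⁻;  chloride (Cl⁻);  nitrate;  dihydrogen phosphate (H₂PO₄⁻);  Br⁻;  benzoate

HS⁻ < benzoate < dihydrogen phosphate (H₂PO₄⁻) < nitrate < chloride (Cl⁻) < Br⁻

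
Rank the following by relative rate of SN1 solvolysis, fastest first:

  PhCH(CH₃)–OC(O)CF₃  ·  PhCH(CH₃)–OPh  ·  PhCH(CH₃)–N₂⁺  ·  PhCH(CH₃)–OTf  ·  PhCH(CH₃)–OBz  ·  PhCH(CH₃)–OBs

PhCH(CH₃)–N₂⁺ > PhCH(CH₃)–OTf > PhCH(CH₃)–OBs > PhCH(CH₃)–OC(O)CF₃ > PhCH(CH₃)–OBz > PhCH(CH₃)–OPh

The skeletons are identical, so relative rate is governed entirely by leaving-group ability.
Rank by basicity of the departing species: weakest base leaves most easily.
PhCH(CH₃)–N₂⁺ loses N₂: no meaningful conjugate acid; N₂ departs as an exceptionally stable neutral molecule
PhCH(CH₃)–OTf loses OTf⁻: pKₐ(CF₃SO₃H (triflic acid)) ≈ -14
PhCH(CH₃)–OBs loses OBs⁻: pKₐ(p-BrC₆H₄SO₃H) ≈ -2.8
PhCH(CH₃)–OC(O)CF₃ loses CF₃COO⁻: pKₐ(CF₃COOH) ≈ 0.2
PhCH(CH₃)–OBz loses PhCOO⁻: pKₐ(C₆H₅COOH) ≈ 4.2
PhCH(CH₃)–OPh loses PhO⁻: pKₐ(C₆H₅OH (phenol)) ≈ 10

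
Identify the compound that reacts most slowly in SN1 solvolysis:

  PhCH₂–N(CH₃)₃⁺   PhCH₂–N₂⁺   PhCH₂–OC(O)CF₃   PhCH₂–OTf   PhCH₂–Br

PhCH₂–N(CH₃)₃⁺

With the same alkyl group throughout, only the leaving group differentiates the rates.
The more stable X⁻ (or X) is on its own — i.e. the weaker a base it is — the better a leaving group it makes.
PhCH₂–N₂⁺ loses N₂: no meaningful conjugate acid; N₂ departs as an exceptionally stable neutral molecule
PhCH₂–OTf loses OTf⁻: pKₐ(CF₃SO₃H (triflic acid)) ≈ -14
PhCH₂–Br loses Br⁻: pKₐ(HBr) ≈ -9
PhCH₂–OC(O)CF₃ loses CF₃COO⁻: pKₐ(CF₃COOH) ≈ 0.2
PhCH₂–N(CH₃)₃⁺ loses NR'₃: pKₐ(R'₃NH⁺) ≈ 10.7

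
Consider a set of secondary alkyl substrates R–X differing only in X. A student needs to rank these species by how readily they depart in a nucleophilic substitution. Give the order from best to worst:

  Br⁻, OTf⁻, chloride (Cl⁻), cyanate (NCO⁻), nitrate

Rank by basicity of the departing species: weakest base leaves most easily.
OTf⁻: pKₐ(CF₃SO₃H (triflic acid)) ≈ -14
Br⁻: pKₐ(HBr) ≈ -9 — weak base; good leaving group
chloride (Cl⁻): pKₐ(HCl) ≈ -7 — moderately weak base
nitrate: pKₐ(HNO₃) ≈ -1.3 — resonance-delocalised over three oxygens
cyanate (NCO⁻): pKₐ(HOCN) ≈ 3.5

OTf⁻ > Br⁻ > chloride (Cl⁻) > nitrate > cyanate (NCO⁻)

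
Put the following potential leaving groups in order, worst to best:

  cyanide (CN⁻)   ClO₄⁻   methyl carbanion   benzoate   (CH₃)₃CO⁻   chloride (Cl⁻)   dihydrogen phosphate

methyl carbanion < (CH₃)₃CO⁻ < cyanide (CN⁻) < benzoate < dihydrogen phosphate < chloride (Cl⁻) < ClO₄⁻

A good leaving group is a weak base: the lower the pKₐ of its conjugate acid, the more readily it departs.
ClO₄⁻: pKₐ(HClO₄) ≈ -10
chloride (Cl⁻): pKₐ(HCl) ≈ -7 — moderately weak base
dihydrogen phosphate: pKₐ(H₃PO₄) ≈ 2.1 — moderate base; biological leaving group after further activation
benzoate: pKₐ(C₆H₅COOH) ≈ 4.2
cyanide (CN⁻): pKₐ(HCN) ≈ 9.2
(CH₃)₃CO⁻: pKₐ(t-BuOH) ≈ 18 — bulky, strongly basic alkoxide
methyl carbanion: pKₐ(CH₄) ≈ 48
Reversing gives the worst-to-best order requested.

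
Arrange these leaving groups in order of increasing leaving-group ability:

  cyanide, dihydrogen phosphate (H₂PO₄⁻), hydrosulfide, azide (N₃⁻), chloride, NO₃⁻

The more stable X⁻ (or X) is on its own — i.e. the weaker a base it is — the better a leaving group it makes.
chloride: pKₐ(HCl) ≈ -7
NO₃⁻: pKₐ(HNO₃) ≈ -1.3
dihydrogen phosphate (H₂PO₄⁻): pKₐ(H₃PO₄) ≈ 2.1
azide (N₃⁻): pKₐ(HN₃) ≈ 4.7
hydrosulfide: pKₐ(H₂S) ≈ 7
cyanide: pKₐ(HCN) ≈ 9.2
Reversing gives the worst-to-best order requested.

cyanide < hydrosulfide < azide (N₃⁻) < dihydrogen phosphate (H₂PO₄⁻) < NO₃⁻ < chloride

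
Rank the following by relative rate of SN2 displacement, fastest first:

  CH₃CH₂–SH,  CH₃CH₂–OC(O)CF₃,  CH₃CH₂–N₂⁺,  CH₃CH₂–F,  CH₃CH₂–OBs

CH₃CH₂–N₂⁺ > CH₃CH₂–OBs > CH₃CH₂–OC(O)CF₃ > CH₃CH₂–F > CH₃CH₂–SH

Identical carbon frameworks mean the comparison reduces to leaving-group quality.
A good leaving group is a weak base: the lower the pKₐ of its conjugate acid, the more readily it departs.
CH₃CH₂–N₂⁺ loses N₂: no meaningful conjugate acid; N₂ departs as an exceptionally stable neutral molecule
CH₃CH₂–OBs loses OBs⁻: pKₐ(p-BrC₆H₄SO₃H) ≈ -2.8
CH₃CH₂–OC(O)CF₃ loses CF₃COO⁻: pKₐ(CF₃COOH) ≈ 0.2
CH₃CH₂–F loses F⁻: pKₐ(HF) ≈ 3.2
CH₃CH₂–SH loses HS⁻: pKₐ(H₂S) ≈ 7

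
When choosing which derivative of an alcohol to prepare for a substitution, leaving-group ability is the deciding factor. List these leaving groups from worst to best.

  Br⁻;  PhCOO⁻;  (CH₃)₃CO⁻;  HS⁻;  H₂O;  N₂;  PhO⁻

(CH₃)₃CO⁻ < PhO⁻ < HS⁻ < PhCOO⁻ < H₂O < Br⁻ < N₂

The more stable X⁻ (or X) is on its own — i.e. the weaker a base it is — the better a leaving group it makes.
N₂: no meaningful conjugate acid; N₂ departs as an exceptionally stable neutral molecule
Br⁻: pKₐ(HBr) ≈ -9
H₂O: pKₐ(H₃O⁺) ≈ -1.7
PhCOO⁻: pKₐ(C₆H₅COOH) ≈ 4.2
HS⁻: pKₐ(H₂S) ≈ 7
PhO⁻: pKₐ(C₆H₅OH (phenol)) ≈ 10
(CH₃)₃CO⁻: pKₐ(t-BuOH) ≈ 18
The question asks for worst first, so the sequence is read in increasing leaving-group ability.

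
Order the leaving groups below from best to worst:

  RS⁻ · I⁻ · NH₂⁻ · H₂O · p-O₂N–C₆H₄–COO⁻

I⁻ > H₂O > p-O₂N–C₆H₄–COO⁻ > RS⁻ > NH₂⁻

I⁻: pKₐ(HI) ≈ -10
H₂O: pKₐ(H₃O⁺) ≈ -1.7
p-O₂N–C₆H₄–COO⁻: pKₐ(p-nitrobenzoic acid) ≈ 3.4
RS⁻: pKₐ(RSH (a thiol)) ≈ 10.5
NH₂⁻: pKₐ(NH₃) ≈ 38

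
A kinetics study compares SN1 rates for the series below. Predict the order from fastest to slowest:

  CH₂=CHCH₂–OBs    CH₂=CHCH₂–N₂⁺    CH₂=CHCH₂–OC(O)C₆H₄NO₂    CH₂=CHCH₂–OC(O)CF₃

CH₂=CHCH₂–N₂⁺ > CH₂=CHCH₂–OBs > CH₂=CHCH₂–OC(O)CF₃ > CH₂=CHCH₂–OC(O)C₆H₄NO₂

With the same alkyl group throughout, only the leaving group differentiates the rates.
Rank by basicity of the departing species: weakest base leaves most easily.
CH₂=CHCH₂–N₂⁺ loses N₂: no meaningful conjugate acid; N₂ departs as an exceptionally stable neutral molecule
CH₂=CHCH₂–OBs loses OBs⁻: pKₐ(p-BrC₆H₄SO₃H) ≈ -2.8
CH₂=CHCH₂–OC(O)CF₃ loses CF₃COO⁻: pKₐ(CF₃COOH) ≈ 0.2
CH₂=CHCH₂–OC(O)C₆H₄NO₂ loses p-O₂N–C₆H₄–COO⁻: pKₐ(p-nitrobenzoic acid) ≈ 3.4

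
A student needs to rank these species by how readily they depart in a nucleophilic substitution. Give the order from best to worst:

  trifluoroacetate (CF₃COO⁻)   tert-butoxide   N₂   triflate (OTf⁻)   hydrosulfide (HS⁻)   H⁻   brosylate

N₂: no meaningful conjugate acid; N₂ departs as an exceptionally stable neutral molecule
triflate (OTf⁻): pKₐ(CF₃SO₃H (triflic acid)) ≈ -14
brosylate: pKₐ(p-BrC₆H₄SO₃H) ≈ -2.8
trifluoroacetate (CF₃COO⁻): pKₐ(CF₃COOH) ≈ 0.2
hydrosulfide (HS⁻): pKₐ(H₂S) ≈ 7
tert-butoxide: pKₐ(t-BuOH) ≈ 18
H⁻: pKₐ(H₂) ≈ 36

N₂ > triflate (OTf⁻) > brosylate > trifluoroacetate (CF₃COO⁻) > hydrosulfide (HS⁻) > tert-butoxide > H⁻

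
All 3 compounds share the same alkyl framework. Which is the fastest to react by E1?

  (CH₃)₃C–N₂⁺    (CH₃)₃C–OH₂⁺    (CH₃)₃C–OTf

With the same alkyl group throughout, only the leaving group differentiates the rates.
The more stable X⁻ (or X) is on its own — i.e. the weaker a base it is — the better a leaving group it makes.
(CH₃)₃C–N₂⁺ loses N₂: no meaningful conjugate acid; N₂ departs as an exceptionally stable neutral molecule
(CH₃)₃C–OTf loses OTf⁻: pKₐ(CF₃SO₃H (triflic acid)) ≈ -14
(CH₃)₃C–OH₂⁺ loses H₂O: pKₐ(H₃O⁺) ≈ -1.7

(CH₃)₃C–N₂⁺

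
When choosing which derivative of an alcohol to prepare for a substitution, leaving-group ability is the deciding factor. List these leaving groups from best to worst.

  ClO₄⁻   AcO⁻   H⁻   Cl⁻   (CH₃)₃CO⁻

The more stable X⁻ (or X) is on its own — i.e. the weaker a base it is — the better a leaving group it makes.
ClO₄⁻: pKₐ(HClO₄) ≈ -10 — extremely weak base; rarely used for safety reasons
Cl⁻: pKₐ(HCl) ≈ -7 — moderately weak base
AcO⁻: pKₐ(CH₃COOH) ≈ 4.8
(CH₃)₃CO⁻: pKₐ(t-BuOH) ≈ 18 — bulky, strongly basic alkoxide
H⁻: pKₐ(H₂) ≈ 36 — extremely strong base; leaves only in special hydride-transfer contexts

ClO₄⁻ > Cl⁻ > AcO⁻ > (CH₃)₃CO⁻ > H⁻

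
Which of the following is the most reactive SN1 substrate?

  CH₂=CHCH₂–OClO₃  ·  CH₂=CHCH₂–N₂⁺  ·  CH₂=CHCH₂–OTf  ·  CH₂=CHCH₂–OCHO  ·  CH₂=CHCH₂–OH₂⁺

With the same alkyl group throughout, only the leaving group differentiates the rates.
Rank by basicity of the departing species: weakest base leaves most easily.
CH₂=CHCH₂–N₂⁺ loses N₂: no meaningful conjugate acid; N₂ departs as an exceptionally stable neutral molecule
CH₂=CHCH₂–OTf loses OTf⁻: pKₐ(CF₃SO₃H (triflic acid)) ≈ -14
CH₂=CHCH₂–OClO₃ loses ClO₄⁻: pKₐ(HClO₄) ≈ -10
CH₂=CHCH₂–OH₂⁺ loses H₂O: pKₐ(H₃O⁺) ≈ -1.7
CH₂=CHCH₂–OCHO loses HCOO⁻: pKₐ(HCOOH) ≈ 3.8

CH₂=CHCH₂–N₂⁺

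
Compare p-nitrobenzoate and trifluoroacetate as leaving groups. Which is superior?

trifluoroacetate is the better leaving group.
pKₐ(CF₃COOH) ≈ 0.2 versus pKₐ(p-nitrobenzoic acid) ≈ 3.4: trifluoroacetate is the much weaker base.
Strongly electron-withdrawing CF₃ stabilises the carboxylate.

trifluoroacetate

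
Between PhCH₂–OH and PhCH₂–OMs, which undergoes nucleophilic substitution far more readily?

From PhCH₂–OH the departing group would be OH⁻ (pKₐ(H₂O) ≈ 15.7). Strong base; essentially never leaves without prior activation.
From PhCH₂–OMs the leaving group is OMs⁻ (pKₐ(CH₃SO₃H (MsOH)) ≈ -1.9). Resonance-delocalised alkanesulfonate.
(In practice PhCH₂–OMs is made from PhCH₂–OH by treatment with MsCl / Et₃N, converting the hydroxyl into a mesylate.)

PhCH₂–OMs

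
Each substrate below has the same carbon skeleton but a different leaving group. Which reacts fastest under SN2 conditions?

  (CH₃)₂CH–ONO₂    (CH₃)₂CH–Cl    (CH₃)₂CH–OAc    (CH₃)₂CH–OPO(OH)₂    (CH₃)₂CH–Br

(CH₃)₂CH–Br

Identical carbon frameworks mean the comparison reduces to leaving-group quality.
Rank by basicity of the departing species: weakest base leaves most easily.
(CH₃)₂CH–Br loses Br⁻: pKₐ(HBr) ≈ -9
(CH₃)₂CH–Cl loses Cl⁻: pKₐ(HCl) ≈ -7
(CH₃)₂CH–ONO₂ loses NO₃⁻: pKₐ(HNO₃) ≈ -1.3
(CH₃)₂CH–OPO(OH)₂ loses H₂PO₄⁻: pKₐ(H₃PO₄) ≈ 2.1
(CH₃)₂CH–OAc loses AcO⁻: pKₐ(CH₃COOH) ≈ 4.8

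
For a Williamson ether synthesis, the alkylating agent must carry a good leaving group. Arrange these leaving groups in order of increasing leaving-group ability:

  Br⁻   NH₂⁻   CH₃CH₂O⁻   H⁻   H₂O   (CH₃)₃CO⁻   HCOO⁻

NH₂⁻ < H⁻ < (CH₃)₃CO⁻ < CH₃CH₂O⁻ < HCOO⁻ < H₂O < Br⁻

Br⁻: pKₐ(HBr) ≈ -9 — weak base; good leaving group
H₂O: pKₐ(H₃O⁺) ≈ -1.7 — neutral; leaves from a protonated alcohol (R–OH₂⁺)
HCOO⁻: pKₐ(HCOOH) ≈ 3.8 — resonance-stabilised carboxylate
CH₃CH₂O⁻: pKₐ(CH₃CH₂OH) ≈ 16 — strong base; alkoxides do not leave unassisted
(CH₃)₃CO⁻: pKₐ(t-BuOH) ≈ 18 — bulky, strongly basic alkoxide
H⁻: pKₐ(H₂) ≈ 36
NH₂⁻: pKₐ(NH₃) ≈ 38 — extremely strong base; never a leaving group
The question asks for worst first, so the sequence is read in increasing leaving-group ability.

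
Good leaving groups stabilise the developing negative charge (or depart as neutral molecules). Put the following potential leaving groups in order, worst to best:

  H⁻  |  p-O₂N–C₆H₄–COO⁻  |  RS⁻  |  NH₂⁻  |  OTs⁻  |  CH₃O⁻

NH₂⁻ < H⁻ < CH₃O⁻ < RS⁻ < p-O₂N–C₆H₄–COO⁻ < OTs⁻

The more stable X⁻ (or X) is on its own — i.e. the weaker a base it is — the better a leaving group it makes.
OTs⁻: pKₐ(p-CH₃C₆H₄SO₃H (TsOH)) ≈ -2.8
p-O₂N–C₆H₄–COO⁻: pKₐ(p-nitrobenzoic acid) ≈ 3.4 — electron-withdrawing nitro group stabilises the carboxylate
RS⁻: pKₐ(RSH (a thiol)) ≈ 10.5 — moderately basic; rarely leaves without activation
CH₃O⁻: pKₐ(CH₃OH) ≈ 15.5 — strong base; alkoxides do not leave unassisted
H⁻: pKₐ(H₂) ≈ 36
NH₂⁻: pKₐ(NH₃) ≈ 38
Listed from poorest to best leaving group as asked.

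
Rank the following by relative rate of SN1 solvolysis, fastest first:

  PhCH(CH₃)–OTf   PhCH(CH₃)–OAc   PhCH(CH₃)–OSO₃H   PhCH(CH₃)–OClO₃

With the same alkyl group throughout, only the leaving group differentiates the rates.
A good leaving group is a weak base: the lower the pKₐ of its conjugate acid, the more readily it departs.
PhCH(CH₃)–OTf loses OTf⁻: pKₐ(CF₃SO₃H (triflic acid)) ≈ -14
PhCH(CH₃)–OClO₃ loses ClO₄⁻: pKₐ(HClO₄) ≈ -10
PhCH(CH₃)–OSO₃H loses HSO₄⁻: pKₐ(H₂SO₄) ≈ -3
PhCH(CH₃)–OAc loses AcO⁻: pKₐ(CH₃COOH) ≈ 4.8

PhCH(CH₃)–OTf > PhCH(CH₃)–OClO₃ > PhCH(CH₃)–OSO₃H > PhCH(CH₃)–OAc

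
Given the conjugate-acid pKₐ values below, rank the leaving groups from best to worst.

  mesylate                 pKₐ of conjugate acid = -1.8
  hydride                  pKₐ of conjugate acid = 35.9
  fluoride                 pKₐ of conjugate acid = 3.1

mesylate > fluoride > hydride

Lower conjugate-acid pKₐ ⇒ weaker base ⇒ better leaving group.
Sorting by the given values: mesylate (-1.8), fluoride (3.1), hydride (35.9).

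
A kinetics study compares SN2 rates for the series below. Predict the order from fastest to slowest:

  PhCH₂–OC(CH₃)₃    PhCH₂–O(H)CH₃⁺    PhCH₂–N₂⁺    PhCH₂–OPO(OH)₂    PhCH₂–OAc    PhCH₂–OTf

PhCH₂–N₂⁺ > PhCH₂–OTf > PhCH₂–O(H)CH₃⁺ > PhCH₂–OPO(OH)₂ > PhCH₂–OAc > PhCH₂–OC(CH₃)₃

Same R in every case — rank the leaving groups.
Leaving-group ability tracks the stability of the departed species; conjugate-acid pKₐ is the usual yardstick (lower pKₐ → better LG).
PhCH₂–N₂⁺ loses N₂: no meaningful conjugate acid; N₂ departs as an exceptionally stable neutral molecule
PhCH₂–OTf loses OTf⁻: pKₐ(CF₃SO₃H (triflic acid)) ≈ -14
PhCH₂–O(H)CH₃⁺ loses R'OH: pKₐ(R'OH₂⁺) ≈ -2.4
PhCH₂–OPO(OH)₂ loses H₂PO₄⁻: pKₐ(H₃PO₄) ≈ 2.1
PhCH₂–OAc loses AcO⁻: pKₐ(CH₃COOH) ≈ 4.8
PhCH₂–OC(CH₃)₃ loses (CH₃)₃CO⁻: pKₐ(t-BuOH) ≈ 18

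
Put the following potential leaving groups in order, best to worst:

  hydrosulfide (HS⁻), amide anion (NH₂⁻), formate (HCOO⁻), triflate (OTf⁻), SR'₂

triflate (OTf⁻) > SR'₂ > formate (HCOO⁻) > hydrosulfide (HS⁻) > amide anion (NH₂⁻)

triflate (OTf⁻): pKₐ(CF₃SO₃H (triflic acid)) ≈ -14
SR'₂: pKₐ(R'₂SH⁺) ≈ -7 — neutral; leaves from a sulfonium salt (R–SR'₂⁺)
formate (HCOO⁻): pKₐ(HCOOH) ≈ 3.8 — resonance-stabilised carboxylate
hydrosulfide (HS⁻): pKₐ(H₂S) ≈ 7 — larger and more polarisable than the oxygen analogue
amide anion (NH₂⁻): pKₐ(NH₃) ≈ 38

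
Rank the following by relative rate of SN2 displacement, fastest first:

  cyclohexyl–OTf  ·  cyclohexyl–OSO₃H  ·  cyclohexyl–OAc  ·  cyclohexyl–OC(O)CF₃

cyclohexyl–OTf > cyclohexyl–OSO₃H > cyclohexyl–OC(O)CF₃ > cyclohexyl–OAc

Identical carbon frameworks mean the comparison reduces to leaving-group quality.
The more stable X⁻ (or X) is on its own — i.e. the weaker a base it is — the better a leaving group it makes.
cyclohexyl–OTf loses OTf⁻: pKₐ(CF₃SO₃H (triflic acid)) ≈ -14
cyclohexyl–OSO₃H loses HSO₄⁻: pKₐ(H₂SO₄) ≈ -3
cyclohexyl–OC(O)CF₃ loses CF₃COO⁻: pKₐ(CF₃COOH) ≈ 0.2
cyclohexyl–OAc loses AcO⁻: pKₐ(CH₃COOH) ≈ 4.8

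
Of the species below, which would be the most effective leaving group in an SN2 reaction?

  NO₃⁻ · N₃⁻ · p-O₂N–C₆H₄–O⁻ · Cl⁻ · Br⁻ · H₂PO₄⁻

A good leaving group is a weak base: the lower the pKₐ of its conjugate acid, the more readily it departs.
Br⁻: pKₐ(HBr) ≈ -9
Cl⁻: pKₐ(HCl) ≈ -7
NO₃⁻: pKₐ(HNO₃) ≈ -1.3
H₂PO₄⁻: pKₐ(H₃PO₄) ≈ 2.1
N₃⁻: pKₐ(HN₃) ≈ 4.7
p-O₂N–C₆H₄–O⁻: pKₐ(p-nitrophenol) ≈ 7.2

Br⁻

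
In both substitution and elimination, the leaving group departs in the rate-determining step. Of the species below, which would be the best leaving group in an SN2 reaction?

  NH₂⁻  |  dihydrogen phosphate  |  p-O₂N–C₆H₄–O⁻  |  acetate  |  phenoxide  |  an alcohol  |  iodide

iodide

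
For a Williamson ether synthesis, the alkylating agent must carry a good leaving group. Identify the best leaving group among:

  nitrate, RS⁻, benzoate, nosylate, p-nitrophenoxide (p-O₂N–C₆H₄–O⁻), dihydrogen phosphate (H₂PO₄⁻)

nosylate

The more stable X⁻ (or X) is on its own — i.e. the weaker a base it is — the better a leaving group it makes.
nosylate: pKₐ(p-O₂NC₆H₄SO₃H) ≈ -3.5
nitrate: pKₐ(HNO₃) ≈ -1.3
dihydrogen phosphate (H₂PO₄⁻): pKₐ(H₃PO₄) ≈ 2.1
benzoate: pKₐ(C₆H₅COOH) ≈ 4.2
p-nitrophenoxide (p-O₂N–C₆H₄–O⁻): pKₐ(p-nitrophenol) ≈ 7.2
RS⁻: pKₐ(RSH (a thiol)) ≈ 10.5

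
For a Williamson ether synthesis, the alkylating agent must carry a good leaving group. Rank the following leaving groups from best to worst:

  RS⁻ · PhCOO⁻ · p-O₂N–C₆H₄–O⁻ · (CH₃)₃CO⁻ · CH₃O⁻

PhCOO⁻: pKₐ(C₆H₅COOH) ≈ 4.2
p-O₂N–C₆H₄–O⁻: pKₐ(p-nitrophenol) ≈ 7.2
RS⁻: pKₐ(RSH (a thiol)) ≈ 10.5
CH₃O⁻: pKₐ(CH₃OH) ≈ 15.5
(CH₃)₃CO⁻: pKₐ(t-BuOH) ≈ 18

PhCOO⁻ > p-O₂N–C₆H₄–O⁻ > RS⁻ > CH₃O⁻ > (CH₃)₃CO⁻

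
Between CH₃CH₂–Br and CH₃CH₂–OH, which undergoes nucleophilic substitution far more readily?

From CH₃CH₂–OH the departing group would be OH⁻ (pKₐ(H₂O) ≈ 15.7). Strong base; essentially never leaves without prior activation.
From CH₃CH₂–Br the leaving group is Br⁻ (pKₐ(HBr) ≈ -9). Weak base; good leaving group.
(In practice CH₃CH₂–Br is made from CH₃CH₂–OH by treatment with PBr₃, replacing the hydroxyl with bromide.)

CH₃CH₂–Br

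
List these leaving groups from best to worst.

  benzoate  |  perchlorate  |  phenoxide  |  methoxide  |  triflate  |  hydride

Leaving-group ability tracks the stability of the departed species; conjugate-acid pKₐ is the usual yardstick (lower pKₐ → better LG).
triflate: pKₐ(CF₃SO₃H (triflic acid)) ≈ -14
perchlorate: pKₐ(HClO₄) ≈ -10 — extremely weak base; rarely used for safety reasons
benzoate: pKₐ(C₆H₅COOH) ≈ 4.2 — aryl carboxylate
phenoxide: pKₐ(C₆H₅OH (phenol)) ≈ 10
methoxide: pKₐ(CH₃OH) ≈ 15.5
hydride: pKₐ(H₂) ≈ 36 — extremely strong base; leaves only in special hydride-transfer contexts

triflate > perchlorate > benzoate > phenoxide > methoxide > hydride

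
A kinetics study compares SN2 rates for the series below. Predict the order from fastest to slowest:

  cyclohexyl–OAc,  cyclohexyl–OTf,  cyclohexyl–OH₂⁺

With the same alkyl group throughout, only the leaving group differentiates the rates.
The more stable X⁻ (or X) is on its own — i.e. the weaker a base it is — the better a leaving group it makes.
cyclohexyl–OTf loses OTf⁻: pKₐ(CF₃SO₃H (triflic acid)) ≈ -14
cyclohexyl–OH₂⁺ loses H₂O: pKₐ(H₃O⁺) ≈ -1.7
cyclohexyl–OAc loses AcO⁻: pKₐ(CH₃COOH) ≈ 4.8

cyclohexyl–OTf > cyclohexyl–OH₂⁺ > cyclohexyl–OAc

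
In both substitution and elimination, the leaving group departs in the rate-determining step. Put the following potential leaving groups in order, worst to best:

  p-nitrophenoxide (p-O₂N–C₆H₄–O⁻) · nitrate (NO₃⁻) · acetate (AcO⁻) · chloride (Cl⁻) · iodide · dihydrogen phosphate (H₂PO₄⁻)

p-nitrophenoxide (p-O₂N–C₆H₄–O⁻) < acetate (AcO⁻) < dihydrogen phosphate (H₂PO₄⁻) < nitrate (NO₃⁻) < chloride (Cl⁻) < iodide

Leaving-group ability tracks the stability of the departed species; conjugate-acid pKₐ is the usual yardstick (lower pKₐ → better LG).
iodide: pKₐ(HI) ≈ -10 — large, highly polarisable; very weak base
chloride (Cl⁻): pKₐ(HCl) ≈ -7
nitrate (NO₃⁻): pKₐ(HNO₃) ≈ -1.3 — resonance-delocalised over three oxygens
dihydrogen phosphate (H₂PO₄⁻): pKₐ(H₃PO₄) ≈ 2.1 — moderate base; biological leaving group after further activation
acetate (AcO⁻): pKₐ(CH₃COOH) ≈ 4.8 — resonance-stabilised but still a weak base
p-nitrophenoxide (p-O₂N–C₆H₄–O⁻): pKₐ(p-nitrophenol) ≈ 7.2 — nitro group delocalises the charge; the classic chromogenic LG
Listed from poorest to best leaving group as asked.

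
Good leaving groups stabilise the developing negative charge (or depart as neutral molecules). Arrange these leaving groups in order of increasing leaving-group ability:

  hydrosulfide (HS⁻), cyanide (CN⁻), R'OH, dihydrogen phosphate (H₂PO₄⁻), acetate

Leaving-group ability tracks the stability of the departed species; conjugate-acid pKₐ is the usual yardstick (lower pKₐ → better LG).
R'OH: pKₐ(R'OH₂⁺) ≈ -2.4 — neutral; leaves from a protonated ether (an oxonium ion, R–O(H)R'⁺)
dihydrogen phosphate (H₂PO₄⁻): pKₐ(H₃PO₄) ≈ 2.1
acetate: pKₐ(CH₃COOH) ≈ 4.8
hydrosulfide (HS⁻): pKₐ(H₂S) ≈ 7
cyanide (CN⁻): pKₐ(HCN) ≈ 9.2 — sp carbon stabilises the charge somewhat, but still a poor LG
Reversing gives the worst-to-best order requested.

cyanide (CN⁻) < hydrosulfide (HS⁻) < acetate < dihydrogen phosphate (H₂PO₄⁻) < R'OH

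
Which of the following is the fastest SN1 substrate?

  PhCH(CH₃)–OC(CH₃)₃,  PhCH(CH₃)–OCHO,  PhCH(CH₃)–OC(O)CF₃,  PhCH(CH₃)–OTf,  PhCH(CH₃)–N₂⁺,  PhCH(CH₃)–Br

With the same alkyl group throughout, only the leaving group differentiates the rates.
Rank by basicity of the departing species: weakest base leaves most easily.
PhCH(CH₃)–N₂⁺ loses N₂: no meaningful conjugate acid; N₂ departs as an exceptionally stable neutral molecule
PhCH(CH₃)–OTf loses OTf⁻: pKₐ(CF₃SO₃H (triflic acid)) ≈ -14
PhCH(CH₃)–Br loses Br⁻: pKₐ(HBr) ≈ -9
PhCH(CH₃)–OC(O)CF₃ loses CF₃COO⁻: pKₐ(CF₃COOH) ≈ 0.2
PhCH(CH₃)–OCHO loses HCOO⁻: pKₐ(HCOOH) ≈ 3.8
PhCH(CH₃)–OC(CH₃)₃ loses (CH₃)₃CO⁻: pKₐ(t-BuOH) ≈ 18

PhCH(CH₃)–N₂⁺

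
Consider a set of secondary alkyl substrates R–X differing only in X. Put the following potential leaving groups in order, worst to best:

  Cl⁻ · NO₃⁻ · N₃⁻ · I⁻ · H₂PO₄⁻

N₃⁻ < H₂PO₄⁻ < NO₃⁻ < Cl⁻ < I⁻

I⁻: pKₐ(HI) ≈ -10
Cl⁻: pKₐ(HCl) ≈ -7
NO₃⁻: pKₐ(HNO₃) ≈ -1.3
H₂PO₄⁻: pKₐ(H₃PO₄) ≈ 2.1
N₃⁻: pKₐ(HN₃) ≈ 4.7
The question asks for worst first, so the sequence is read in increasing leaving-group ability.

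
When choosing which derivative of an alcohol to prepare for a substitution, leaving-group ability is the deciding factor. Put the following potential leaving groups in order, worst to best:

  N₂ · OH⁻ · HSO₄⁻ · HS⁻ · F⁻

N₂: no meaningful conjugate acid; N₂ departs as an exceptionally stable neutral molecule
HSO₄⁻: pKₐ(H₂SO₄) ≈ -3
F⁻: pKₐ(HF) ≈ 3.2
HS⁻: pKₐ(H₂S) ≈ 7
OH⁻: pKₐ(H₂O) ≈ 15.7
The question asks for worst first, so the sequence is read in increasing leaving-group ability.

OH⁻ < HS⁻ < F⁻ < HSO₄⁻ < N₂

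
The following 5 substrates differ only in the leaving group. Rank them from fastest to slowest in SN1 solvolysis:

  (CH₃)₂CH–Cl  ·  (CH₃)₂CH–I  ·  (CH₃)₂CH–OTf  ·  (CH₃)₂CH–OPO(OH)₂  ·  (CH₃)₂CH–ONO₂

(CH₃)₂CH–OTf > (CH₃)₂CH–I > (CH₃)₂CH–Cl > (CH₃)₂CH–ONO₂ > (CH₃)₂CH–OPO(OH)₂

Same R in every case — rank the leaving groups.
The more stable X⁻ (or X) is on its own — i.e. the weaker a base it is — the better a leaving group it makes.
(CH₃)₂CH–OTf loses OTf⁻: pKₐ(CF₃SO₃H (triflic acid)) ≈ -14
(CH₃)₂CH–I loses I⁻: pKₐ(HI) ≈ -10
(CH₃)₂CH–Cl loses Cl⁻: pKₐ(HCl) ≈ -7
(CH₃)₂CH–ONO₂ loses NO₃⁻: pKₐ(HNO₃) ≈ -1.3
(CH₃)₂CH–OPO(OH)₂ loses H₂PO₄⁻: pKₐ(H₃PO₄) ≈ 2.1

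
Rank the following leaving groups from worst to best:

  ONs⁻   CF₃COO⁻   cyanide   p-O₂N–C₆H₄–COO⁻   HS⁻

A good leaving group is a weak base: the lower the pKₐ of its conjugate acid, the more readily it departs.
ONs⁻: pKₐ(p-O₂NC₆H₄SO₃H) ≈ -3.5 — p-nitro group further stabilises the sulfonate
CF₃COO⁻: pKₐ(CF₃COOH) ≈ 0.2
p-O₂N–C₆H₄–COO⁻: pKₐ(p-nitrobenzoic acid) ≈ 3.4
HS⁻: pKₐ(H₂S) ≈ 7 — larger and more polarisable than the oxygen analogue
cyanide: pKₐ(HCN) ≈ 9.2 — sp carbon stabilises the charge somewhat, but still a poor LG
Reversing gives the worst-to-best order requested.

cyanide < HS⁻ < p-O₂N–C₆H₄–COO⁻ < CF₃COO⁻ < ONs⁻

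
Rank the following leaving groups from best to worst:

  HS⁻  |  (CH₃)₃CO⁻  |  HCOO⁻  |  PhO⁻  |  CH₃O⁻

HCOO⁻ > HS⁻ > PhO⁻ > CH₃O⁻ > (CH₃)₃CO⁻

Leaving-group ability tracks the stability of the departed species; conjugate-acid pKₐ is the usual yardstick (lower pKₐ → better LG).
HCOO⁻: pKₐ(HCOOH) ≈ 3.8
HS⁻: pKₐ(H₂S) ≈ 7
PhO⁻: pKₐ(C₆H₅OH (phenol)) ≈ 10
CH₃O⁻: pKₐ(CH₃OH) ≈ 15.5
(CH₃)₃CO⁻: pKₐ(t-BuOH) ≈ 18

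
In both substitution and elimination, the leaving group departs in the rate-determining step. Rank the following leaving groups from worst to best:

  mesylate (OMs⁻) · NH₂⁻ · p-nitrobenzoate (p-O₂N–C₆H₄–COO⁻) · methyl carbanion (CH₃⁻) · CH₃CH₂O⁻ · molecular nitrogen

methyl carbanion (CH₃⁻) < NH₂⁻ < CH₃CH₂O⁻ < p-nitrobenzoate (p-O₂N–C₆H₄–COO⁻) < mesylate (OMs⁻) < molecular nitrogen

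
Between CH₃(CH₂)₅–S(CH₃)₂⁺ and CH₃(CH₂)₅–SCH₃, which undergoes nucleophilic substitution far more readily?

From CH₃(CH₂)₅–SCH₃ the departing group would be RS⁻ (pKₐ(RSH (a thiol)) ≈ 10.5). Moderately basic; rarely leaves without activation.
From CH₃(CH₂)₅–S(CH₃)₂⁺ the leaving group is SR'₂ (pKₐ(R'₂SH⁺) ≈ -7). Neutral; leaves from a sulfonium salt (R–SR'₂⁺).
(In practice CH₃(CH₂)₅–S(CH₃)₂⁺ is made from CH₃(CH₂)₅–SCH₃ by S-methylation with CH₃I, allowing neutral dimethyl sulfide, rather than methanethiolate, to depart.)

CH₃(CH₂)₅–S(CH₃)₂⁺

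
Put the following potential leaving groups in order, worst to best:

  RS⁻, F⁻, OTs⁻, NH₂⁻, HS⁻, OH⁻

The more stable X⁻ (or X) is on its own — i.e. the weaker a base it is — the better a leaving group it makes.
OTs⁻: pKₐ(p-CH₃C₆H₄SO₃H (TsOH)) ≈ -2.8
F⁻: pKₐ(HF) ≈ 3.2
HS⁻: pKₐ(H₂S) ≈ 7
RS⁻: pKₐ(RSH (a thiol)) ≈ 10.5
OH⁻: pKₐ(H₂O) ≈ 15.7
NH₂⁻: pKₐ(NH₃) ≈ 38
The question asks for worst first, so the sequence is read in increasing leaving-group ability.

NH₂⁻ < OH⁻ < RS⁻ < HS⁻ < F⁻ < OTs⁻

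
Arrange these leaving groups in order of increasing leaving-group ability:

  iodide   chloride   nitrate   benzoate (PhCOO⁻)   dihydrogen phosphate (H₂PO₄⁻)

A good leaving group is a weak base: the lower the pKₐ of its conjugate acid, the more readily it departs.
iodide: pKₐ(HI) ≈ -10
chloride: pKₐ(HCl) ≈ -7
nitrate: pKₐ(HNO₃) ≈ -1.3 — resonance-delocalised over three oxygens
dihydrogen phosphate (H₂PO₄⁻): pKₐ(H₃PO₄) ≈ 2.1 — moderate base; biological leaving group after further activation
benzoate (PhCOO⁻): pKₐ(C₆H₅COOH) ≈ 4.2
The question asks for worst first, so the sequence is read in increasing leaving-group ability.

benzoate (PhCOO⁻) < dihydrogen phosphate (H₂PO₄⁻) < nitrate < chloride < iodide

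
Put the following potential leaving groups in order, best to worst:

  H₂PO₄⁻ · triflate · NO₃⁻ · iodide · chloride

The more stable X⁻ (or X) is on its own — i.e. the weaker a base it is — the better a leaving group it makes.
triflate: pKₐ(CF₃SO₃H (triflic acid)) ≈ -14
iodide: pKₐ(HI) ≈ -10
chloride: pKₐ(HCl) ≈ -7
NO₃⁻: pKₐ(HNO₃) ≈ -1.3
H₂PO₄⁻: pKₐ(H₃PO₄) ≈ 2.1

triflate > iodide > chloride > NO₃⁻ > H₂PO₄⁻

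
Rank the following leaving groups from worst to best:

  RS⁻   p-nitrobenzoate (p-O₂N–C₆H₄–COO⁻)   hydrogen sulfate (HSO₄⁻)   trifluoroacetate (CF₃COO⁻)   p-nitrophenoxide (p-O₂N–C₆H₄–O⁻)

RS⁻ < p-nitrophenoxide (p-O₂N–C₆H₄–O⁻) < p-nitrobenzoate (p-O₂N–C₆H₄–COO⁻) < trifluoroacetate (CF₃COO⁻) < hydrogen sulfate (HSO₄⁻)

A good leaving group is a weak base: the lower the pKₐ of its conjugate acid, the more readily it departs.
hydrogen sulfate (HSO₄⁻): pKₐ(H₂SO₄) ≈ -3
trifluoroacetate (CF₃COO⁻): pKₐ(CF₃COOH) ≈ 0.2
p-nitrobenzoate (p-O₂N–C₆H₄–COO⁻): pKₐ(p-nitrobenzoic acid) ≈ 3.4
p-nitrophenoxide (p-O₂N–C₆H₄–O⁻): pKₐ(p-nitrophenol) ≈ 7.2
RS⁻: pKₐ(RSH (a thiol)) ≈ 10.5
The question asks for worst first, so the sequence is read in increasing leaving-group ability.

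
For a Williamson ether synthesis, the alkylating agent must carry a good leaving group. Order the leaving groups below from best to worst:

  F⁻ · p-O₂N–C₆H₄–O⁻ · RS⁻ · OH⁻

F⁻ > p-O₂N–C₆H₄–O⁻ > RS⁻ > OH⁻

A good leaving group is a weak base: the lower the pKₐ of its conjugate acid, the more readily it departs.
F⁻: pKₐ(HF) ≈ 3.2
p-O₂N–C₆H₄–O⁻: pKₐ(p-nitrophenol) ≈ 7.2
RS⁻: pKₐ(RSH (a thiol)) ≈ 10.5
OH⁻: pKₐ(H₂O) ≈ 15.7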